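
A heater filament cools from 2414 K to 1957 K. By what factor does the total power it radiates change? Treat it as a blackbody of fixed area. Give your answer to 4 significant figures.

P₂/P₁ ≈ 0.4319

P ∝ T⁴, so P₂/P₁ = (T₂/T₁)⁴ = (1957/2414)⁴ = (0.810688)⁴ = 0.4319.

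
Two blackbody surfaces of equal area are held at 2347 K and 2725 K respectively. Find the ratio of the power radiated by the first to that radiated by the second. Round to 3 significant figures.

P₁/P₂ ≈ 0.550

With equal areas, P₁/P₂ = (T₁/T₂)⁴ = (2347/2725)⁴ = 0.550.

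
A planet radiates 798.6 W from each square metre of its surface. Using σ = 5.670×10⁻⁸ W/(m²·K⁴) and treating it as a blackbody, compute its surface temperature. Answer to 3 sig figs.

T ≈ 344 K

I = σT⁴, so T = (I/σ)^(1/4) = (798.6/(5.670×10⁻⁸))^(1/4) = 344 K.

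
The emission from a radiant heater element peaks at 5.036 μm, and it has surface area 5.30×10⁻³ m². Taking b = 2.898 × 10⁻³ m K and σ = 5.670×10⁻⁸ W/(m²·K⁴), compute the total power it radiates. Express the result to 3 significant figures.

P ≈ 33.0 W

Wien's law: T = b/λ_max = 2.898×10⁻³/5.036×10⁻⁶ = 575.457 K.
Area A = 5.30×10⁻³ m².
Then P = σAT⁴ = 5.670×10⁻⁸×5.30×10⁻³×(575.457)⁴ = 33.0 W.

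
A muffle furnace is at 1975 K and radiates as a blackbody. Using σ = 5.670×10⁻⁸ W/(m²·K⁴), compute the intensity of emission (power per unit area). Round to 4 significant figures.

Stefan–Boltzmann: I = σT⁴ = 5.670×10⁻⁸ × (1975)⁴ = 8.627×10⁵ W/m².

I ≈ 8.627×10⁵ W/m²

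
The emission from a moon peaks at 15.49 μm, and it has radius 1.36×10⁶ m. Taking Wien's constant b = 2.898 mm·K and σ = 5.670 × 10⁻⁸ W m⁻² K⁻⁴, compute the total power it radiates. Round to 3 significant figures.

Wien's law: T = b/λ_max = 2.898×10⁻³/1.549×10⁻⁵ = 187.088 K.
Surface area A = 4πR² = 4π(1.36×10⁶ m)² = 2.32428×10¹³ m².
Then P = σAT⁴ = 5.670×10⁻⁸×2.32428×10¹³×(187.088)⁴ = 1.61×10¹⁵ W.

P ≈ 1.61×10¹⁵ W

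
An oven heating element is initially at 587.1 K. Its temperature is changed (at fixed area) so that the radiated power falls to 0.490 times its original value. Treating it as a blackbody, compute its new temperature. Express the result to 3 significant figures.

P ∝ T⁴, so T₂/T₁ = (P₂/P₁)^(1/4) = (0.490)^(1/4) = 0.836660.
T₂ = 587.1 × 0.836660 = 491 K.

T₂ ≈ 491 K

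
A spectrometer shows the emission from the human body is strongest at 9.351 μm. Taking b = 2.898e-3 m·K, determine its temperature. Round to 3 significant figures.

T ≈ 310 K

Wien's law gives T = b/λ_max = (2.898×10⁻³ m·K)/(9.351×10⁻⁶ m) = 310 K.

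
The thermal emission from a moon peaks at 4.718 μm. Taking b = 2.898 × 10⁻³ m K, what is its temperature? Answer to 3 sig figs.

Wien's law gives T = b/λ_max = (2.898×10⁻³ m·K)/(4.718×10⁻⁶ m) = 614 K.

T ≈ 614 K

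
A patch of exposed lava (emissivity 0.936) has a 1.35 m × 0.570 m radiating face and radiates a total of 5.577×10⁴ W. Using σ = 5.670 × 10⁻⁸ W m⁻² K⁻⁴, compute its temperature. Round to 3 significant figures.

Area A = 1.35 × 0.570 = 0.7695 m².
P = εσAT⁴ ⇒ T = (P/(εσA))^(1/4) = (5.577×10⁴/(0.936×5.670×10⁻⁸×0.7695))^(1/4) = 1.08×10³ K.

T ≈ 1.08×10³ K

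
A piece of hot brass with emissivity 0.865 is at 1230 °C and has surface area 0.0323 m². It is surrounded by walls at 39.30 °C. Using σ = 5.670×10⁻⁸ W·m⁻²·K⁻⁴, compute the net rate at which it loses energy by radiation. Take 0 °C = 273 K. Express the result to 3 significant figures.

T = 1230 °C + 273 = 1503 K.
Surroundings: T = 39.30 °C + 273 = 312.30 K.
Area A = 0.0323 m².
Net radiated power P_net = εσA(T⁴ − T₀⁴) = 0.865×5.670×10⁻⁸×0.0323×(1503⁴ − 312.30⁴).
T⁴ − T₀⁴ = 5.10312×10¹² − 9.51235×10⁹ = 5.09361×10¹² K⁴, so P_net = 8.07×10³ W.

Net loss ≈ 8.07×10³ W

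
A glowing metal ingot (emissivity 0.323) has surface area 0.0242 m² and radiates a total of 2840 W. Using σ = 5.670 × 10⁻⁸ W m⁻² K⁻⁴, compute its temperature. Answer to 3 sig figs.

Area A = 0.0242 m².
P = εσAT⁴ ⇒ T = (P/(εσA))^(1/4) = (2840/(0.323×5.670×10⁻⁸×0.0242))^(1/4) = 1.59×10³ K.

T ≈ 1.59×10³ K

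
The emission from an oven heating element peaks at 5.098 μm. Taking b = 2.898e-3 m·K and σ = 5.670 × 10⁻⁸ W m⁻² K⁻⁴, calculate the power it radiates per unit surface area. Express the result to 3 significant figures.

I ≈ 5.92×10³ W/m²

Wien's law: T = b/λ_max = 2.898×10⁻³/5.098×10⁻⁶ = 568.458 K.
Then I = σT⁴ = 5.670×10⁻⁸×(568.458)⁴ = 5.92×10³ W/m².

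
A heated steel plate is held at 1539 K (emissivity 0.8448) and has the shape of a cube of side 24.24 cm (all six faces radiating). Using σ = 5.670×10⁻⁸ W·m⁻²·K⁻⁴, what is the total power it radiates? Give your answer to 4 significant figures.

P ≈ 9.473×10⁴ W

Area A = 6s² = 6×(0.2424 m)² = 0.352547 m².
P = εσAT⁴ = 0.8448 × 5.670×10⁻⁸ × 0.352547 × (1539)⁴ = 9.473×10⁴ W.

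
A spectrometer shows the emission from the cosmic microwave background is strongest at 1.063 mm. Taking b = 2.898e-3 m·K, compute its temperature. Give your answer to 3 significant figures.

T ≈ 2.73 K

Wien's law gives T = b/λ_max = (2.898×10⁻³ m·K)/(1.063×10⁻³ m) = 2.73 K.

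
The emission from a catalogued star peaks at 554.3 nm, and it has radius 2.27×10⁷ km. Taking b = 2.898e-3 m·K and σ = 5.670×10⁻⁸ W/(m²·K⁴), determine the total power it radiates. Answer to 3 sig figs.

P ≈ 2.74×10²⁹ W

Wien's law: T = b/λ_max = 2.898×10⁻³/5.543×10⁻⁷ = 5228.22 K.
Surface area A = 4πR² = 4π(2.27×10¹⁰ m)² = 6.47533×10²¹ m².
Then P = σAT⁴ = 5.670×10⁻⁸×6.47533×10²¹×(5228.22)⁴ = 2.74×10²⁹ W.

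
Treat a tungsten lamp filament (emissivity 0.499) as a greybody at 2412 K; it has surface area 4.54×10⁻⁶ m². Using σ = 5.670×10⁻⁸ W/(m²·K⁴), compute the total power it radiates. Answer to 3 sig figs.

Area A = 4.54×10⁻⁶ m².
P = εσAT⁴ = 0.499 × 5.670×10⁻⁸ × 4.54×10⁻⁶ × (2412)⁴ = 4.35 W.

P ≈ 4.35 W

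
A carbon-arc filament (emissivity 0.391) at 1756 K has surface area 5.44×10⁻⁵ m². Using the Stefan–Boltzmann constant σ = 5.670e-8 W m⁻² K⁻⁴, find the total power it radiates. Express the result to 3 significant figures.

Area A = 5.44×10⁻⁵ m².
P = εσAT⁴ = 0.391 × 5.670×10⁻⁸ × 5.44×10⁻⁵ × (1756)⁴ = 11.5 W.

P ≈ 11.5 W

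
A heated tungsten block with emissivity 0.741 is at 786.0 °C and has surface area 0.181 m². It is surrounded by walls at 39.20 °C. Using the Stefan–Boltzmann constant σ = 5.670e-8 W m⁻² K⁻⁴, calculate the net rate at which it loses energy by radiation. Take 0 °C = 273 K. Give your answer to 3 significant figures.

Net loss ≈ 9.49×10³ W

T = 786.0 °C + 273 = 1059.0 K.
Surroundings: T = 39.20 °C + 273 = 312.20 K.
Area A = 0.181 m².
Net radiated power P_net = εσA(T⁴ − T₀⁴) = 0.741×5.670×10⁻⁸×0.181×(1059.0⁴ − 312.20⁴).
T⁴ − T₀⁴ = 1.25772×10¹² − 9.50017×10⁹ = 1.24822×10¹² K⁴, so P_net = 9.49×10³ W.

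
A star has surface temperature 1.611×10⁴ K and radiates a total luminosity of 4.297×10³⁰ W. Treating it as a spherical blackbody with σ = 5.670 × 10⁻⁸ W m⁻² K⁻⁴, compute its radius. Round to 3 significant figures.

R ≈ 9.46×10⁹ m

L = 4πR²σT⁴ ⇒ R = √(L/(4πσT⁴)).
σT⁴ = 3.81914×10⁹ W/m², so R = √(4.297×10³⁰/(4π×3.81914×10⁹)) = 9.46×10⁹ m.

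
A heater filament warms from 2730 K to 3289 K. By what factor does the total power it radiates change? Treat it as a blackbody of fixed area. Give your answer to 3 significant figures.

P ∝ T⁴, so P₂/P₁ = (T₂/T₁)⁴ = (3289/2730)⁴ = (1.20476)⁴ = 2.11.

P₂/P₁ ≈ 2.11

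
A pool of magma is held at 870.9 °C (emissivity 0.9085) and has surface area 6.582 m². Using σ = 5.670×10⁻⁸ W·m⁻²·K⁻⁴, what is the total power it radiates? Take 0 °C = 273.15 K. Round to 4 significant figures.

T = 870.9 °C + 273.15 = 1144.05 K.
Area A = 6.582 m².
P = εσAT⁴ = 0.9085 × 5.670×10⁻⁸ × 6.582 × (1144.05)⁴ = 5.808×10⁵ W.

P ≈ 5.808×10⁵ W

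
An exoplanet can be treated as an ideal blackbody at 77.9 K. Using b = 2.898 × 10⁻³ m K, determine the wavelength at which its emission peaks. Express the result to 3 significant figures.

Wien's displacement law: λ_max = b/T = (2.898×10⁻³ m·K)/(77.9 K) = 3.720×10⁻⁵ m.
That is 37.2 μm, in the infrared range.

λ_max ≈ 37.2 μm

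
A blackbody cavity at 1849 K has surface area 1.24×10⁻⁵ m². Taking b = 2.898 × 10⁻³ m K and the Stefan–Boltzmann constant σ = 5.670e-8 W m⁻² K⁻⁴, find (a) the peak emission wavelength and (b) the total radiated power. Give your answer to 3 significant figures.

(a) λ_max = b/T = 2.898×10⁻³/1849 = 1.567×10⁻⁶ m = 1.57 μm.
Area A = 1.24×10⁻⁵ m².
(b) P = σAT⁴ = 5.670×10⁻⁸×1.24×10⁻⁵×(1849)⁴ = 8.22 W.

λ_max ≈ 1.57 μm; P ≈ 8.22 W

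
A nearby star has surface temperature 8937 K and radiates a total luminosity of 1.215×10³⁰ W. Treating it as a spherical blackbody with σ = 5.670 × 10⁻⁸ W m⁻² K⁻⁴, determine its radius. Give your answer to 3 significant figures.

L = 4πR²σT⁴ ⇒ R = √(L/(4πσT⁴)).
σT⁴ = 3.61701×10⁸ W/m², so R = √(1.215×10³⁰/(4π×3.61701×10⁸)) = 1.63×10¹⁰ m.

R ≈ 1.63×10¹⁰ m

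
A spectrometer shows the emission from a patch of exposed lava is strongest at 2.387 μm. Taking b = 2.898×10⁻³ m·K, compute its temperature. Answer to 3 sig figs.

Wien's law gives T = b/λ_max = (2.898×10⁻³ m·K)/(2.387×10⁻⁶ m) = 1.21×10³ K.

T ≈ 1.21×10³ K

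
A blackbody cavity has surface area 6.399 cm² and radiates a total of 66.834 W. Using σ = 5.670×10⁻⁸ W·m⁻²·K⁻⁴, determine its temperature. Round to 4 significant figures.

Area A = 6.399 cm² = 6.399×10⁻⁴ m².
P = σAT⁴ ⇒ T = (P/(σA))^(1/4) = (66.834/(5.670×10⁻⁸×6.399×10⁻⁴))^(1/4) = 1165 K.

T ≈ 1165 K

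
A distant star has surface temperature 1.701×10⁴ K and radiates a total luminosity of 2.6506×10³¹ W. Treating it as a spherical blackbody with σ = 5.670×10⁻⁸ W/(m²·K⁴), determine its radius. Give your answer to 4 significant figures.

R ≈ 2.108×10¹⁰ m

L = 4πR²σT⁴ ⇒ R = √(L/(4πσT⁴)).
σT⁴ = 4.74679×10⁹ W/m², so R = √(2.6506×10³¹/(4π×4.74679×10⁹)) = 2.108×10¹⁰ m.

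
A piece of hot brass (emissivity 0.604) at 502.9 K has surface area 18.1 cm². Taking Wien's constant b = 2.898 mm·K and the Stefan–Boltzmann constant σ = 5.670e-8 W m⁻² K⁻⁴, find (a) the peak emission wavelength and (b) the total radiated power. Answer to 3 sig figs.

(a) λ_max = b/T = 2.898×10⁻³/502.9 = 5.763×10⁻⁶ m = 5.76 μm.
Area A = 18.1 cm² = 1.81×10⁻³ m².
(b) P = εσAT⁴ = 0.604×5.670×10⁻⁸×1.81×10⁻³×(502.9)⁴ = 3.96 W.

λ_max ≈ 5.76 μm; P ≈ 3.96 W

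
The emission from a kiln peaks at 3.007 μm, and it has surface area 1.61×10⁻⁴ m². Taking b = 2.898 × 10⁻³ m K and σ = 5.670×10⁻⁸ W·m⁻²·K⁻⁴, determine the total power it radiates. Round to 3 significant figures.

P ≈ 7.88 W

Wien's law: T = b/λ_max = 2.898×10⁻³/3.007×10⁻⁶ = 963.751 K.
Area A = 1.61×10⁻⁴ m².
Then P = σAT⁴ = 5.670×10⁻⁸×1.61×10⁻⁴×(963.751)⁴ = 7.88 W.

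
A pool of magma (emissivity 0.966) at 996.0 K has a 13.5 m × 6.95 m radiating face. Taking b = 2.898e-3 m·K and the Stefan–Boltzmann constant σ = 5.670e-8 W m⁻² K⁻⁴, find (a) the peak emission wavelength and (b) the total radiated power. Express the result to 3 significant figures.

λ_max ≈ 2.91 μm; P ≈ 5.06×10⁶ W

(a) λ_max = b/T = 2.898×10⁻³/996.0 = 2.910×10⁻⁶ m = 2.91 μm.
Area A = 13.5 × 6.95 = 93.825 m².
(b) P = εσAT⁴ = 0.966×5.670×10⁻⁸×93.825×(996.0)⁴ = 5.06×10⁶ W.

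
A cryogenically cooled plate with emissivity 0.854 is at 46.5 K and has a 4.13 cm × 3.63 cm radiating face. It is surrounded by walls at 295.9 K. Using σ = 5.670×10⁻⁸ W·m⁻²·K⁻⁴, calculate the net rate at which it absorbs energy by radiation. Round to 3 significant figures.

Area A = 0.0413 × 0.0363 = 1.49919×10⁻³ m².
Net radiated power P_net = εσA(T⁴ − T₀⁴) = 0.854×5.670×10⁻⁸×1.49919×10⁻³×(46.5⁴ − 295.9⁴).
T⁴ − T₀⁴ = 4.67533×10⁶ − 7.66619×10⁹ = -7.66151×10⁹ K⁴, so P_net = -0.556 W — negative, meaning a net gain of 0.556 W.

Net gain ≈ 0.556 W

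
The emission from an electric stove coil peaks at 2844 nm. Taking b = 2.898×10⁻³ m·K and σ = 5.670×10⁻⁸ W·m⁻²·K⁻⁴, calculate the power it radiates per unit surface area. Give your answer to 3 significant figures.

I ≈ 6.11×10⁴ W/m²

Wien's law: T = b/λ_max = 2.898×10⁻³/2.844×10⁻⁶ = 1018.99 K.
Then I = σT⁴ = 5.670×10⁻⁸×(1018.99)⁴ = 6.11×10⁴ W/m².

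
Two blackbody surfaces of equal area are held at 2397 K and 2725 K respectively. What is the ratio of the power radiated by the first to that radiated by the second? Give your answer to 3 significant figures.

P₁/P₂ ≈ 0.599

With equal areas, P₁/P₂ = (T₁/T₂)⁴ = (2397/2725)⁴ = 0.599.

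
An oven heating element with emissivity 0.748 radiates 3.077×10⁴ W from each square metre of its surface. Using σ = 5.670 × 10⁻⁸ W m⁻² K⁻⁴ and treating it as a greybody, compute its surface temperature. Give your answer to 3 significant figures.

T ≈ 923 K

I = εσT⁴, so T = (I/εσ)^(1/4) = (3.077×10⁴/(0.748×5.670×10⁻⁸))^(1/4) = 923 K.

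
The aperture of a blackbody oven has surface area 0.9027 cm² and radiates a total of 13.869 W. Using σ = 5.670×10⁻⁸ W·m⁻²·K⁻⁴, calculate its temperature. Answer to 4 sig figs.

Area A = 0.9027 cm² = 9.027×10⁻⁵ m².
P = σAT⁴ ⇒ T = (P/(σA))^(1/4) = (13.869/(5.670×10⁻⁸×9.027×10⁻⁵))^(1/4) = 1283 K.

T ≈ 1283 K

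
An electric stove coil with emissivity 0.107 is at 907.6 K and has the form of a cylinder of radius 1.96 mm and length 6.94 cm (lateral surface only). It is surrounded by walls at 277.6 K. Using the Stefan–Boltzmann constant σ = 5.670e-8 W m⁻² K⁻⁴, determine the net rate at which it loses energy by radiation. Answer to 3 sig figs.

Lateral area A = 2πrL = 2π×1.96×10⁻³×0.0694 = 8.54664×10⁻⁴ m².
Net radiated power P_net = εσA(T⁴ − T₀⁴) = 0.107×5.670×10⁻⁸×8.54664×10⁻⁴×(907.6⁴ − 277.6⁴).
T⁴ − T₀⁴ = 6.78544×10¹¹ − 5.93851×10⁹ = 6.72605×10¹¹ K⁴, so P_net = 3.49 W.

Net loss ≈ 3.49 W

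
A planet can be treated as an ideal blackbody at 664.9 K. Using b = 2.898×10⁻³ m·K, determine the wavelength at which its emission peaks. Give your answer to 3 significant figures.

λ_max ≈ 4.36 μm

Wien's displacement law: λ_max = b/T = (2.898×10⁻³ m·K)/(664.9 K) = 4.359×10⁻⁶ m.
That is 4.36 μm, in the infrared range.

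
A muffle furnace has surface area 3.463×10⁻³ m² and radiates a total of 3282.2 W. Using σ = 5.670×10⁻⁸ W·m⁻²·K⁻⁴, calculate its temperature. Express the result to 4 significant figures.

T ≈ 2022 K

Area A = 3.463×10⁻³ m².
P = σAT⁴ ⇒ T = (P/(σA))^(1/4) = (3282.2/(5.670×10⁻⁸×3.463×10⁻³))^(1/4) = 2022 K.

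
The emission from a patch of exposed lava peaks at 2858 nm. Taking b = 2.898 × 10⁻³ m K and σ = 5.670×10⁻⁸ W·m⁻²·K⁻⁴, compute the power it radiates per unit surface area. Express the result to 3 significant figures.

Wien's law: T = b/λ_max = 2.898×10⁻³/2.858×10⁻⁶ = 1014.00 K.
Then I = σT⁴ = 5.670×10⁻⁸×(1014.00)⁴ = 5.99×10⁴ W/m².

I ≈ 5.99×10⁴ W/m²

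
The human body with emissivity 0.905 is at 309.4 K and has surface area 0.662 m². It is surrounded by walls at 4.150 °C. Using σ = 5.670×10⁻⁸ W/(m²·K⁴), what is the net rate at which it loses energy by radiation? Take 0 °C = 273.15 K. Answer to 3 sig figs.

Surroundings: T = 4.150 °C + 273.15 = 277.300 K.
Area A = 0.662 m².
Net radiated power P_net = εσA(T⁴ − T₀⁴) = 0.905×5.670×10⁻⁸×0.662×(309.4⁴ − 277.300⁴).
T⁴ − T₀⁴ = 9.16392×10⁹ − 5.91289×10⁹ = 3.25103×10⁹ K⁴, so P_net = 110 W.

Net loss ≈ 110 W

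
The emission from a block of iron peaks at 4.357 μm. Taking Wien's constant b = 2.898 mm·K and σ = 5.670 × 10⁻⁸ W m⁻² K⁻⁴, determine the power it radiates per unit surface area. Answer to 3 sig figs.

Wien's law: T = b/λ_max = 2.898×10⁻³/4.357×10⁻⁶ = 665.137 K.
Then I = σT⁴ = 5.670×10⁻⁸×(665.137)⁴ = 1.11×10⁴ W/m².

I ≈ 1.11×10⁴ W/m²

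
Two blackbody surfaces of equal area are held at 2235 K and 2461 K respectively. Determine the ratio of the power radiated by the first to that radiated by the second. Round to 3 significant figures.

With equal areas, P₁/P₂ = (T₁/T₂)⁴ = (2235/2461)⁴ = 0.680.

P₁/P₂ ≈ 0.680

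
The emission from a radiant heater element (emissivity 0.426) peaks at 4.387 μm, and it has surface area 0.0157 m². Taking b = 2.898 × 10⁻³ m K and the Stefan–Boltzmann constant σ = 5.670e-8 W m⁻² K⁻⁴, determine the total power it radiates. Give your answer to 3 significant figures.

P ≈ 72.2 W

Wien's law: T = b/λ_max = 2.898×10⁻³/4.387×10⁻⁶ = 660.588 K.
Area A = 0.0157 m².
Then P = εσAT⁴ = 0.426×5.670×10⁻⁸×0.0157×(660.588)⁴ = 72.2 W.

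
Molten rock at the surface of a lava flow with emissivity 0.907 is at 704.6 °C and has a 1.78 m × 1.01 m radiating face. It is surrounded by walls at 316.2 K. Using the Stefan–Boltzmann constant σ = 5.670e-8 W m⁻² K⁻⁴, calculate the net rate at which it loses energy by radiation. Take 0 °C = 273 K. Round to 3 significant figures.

Net loss ≈ 8.35×10⁴ W

T = 704.6 °C + 273 = 977.6 K.
Area A = 1.78 × 1.01 = 1.7978 m².
Net radiated power P_net = εσA(T⁴ − T₀⁴) = 0.907×5.670×10⁻⁸×1.7978×(977.6⁴ − 316.2⁴).
T⁴ − T₀⁴ = 9.13366×10¹¹ − 9.99649×10⁹ = 9.03370×10¹¹ K⁴, so P_net = 8.35×10⁴ W.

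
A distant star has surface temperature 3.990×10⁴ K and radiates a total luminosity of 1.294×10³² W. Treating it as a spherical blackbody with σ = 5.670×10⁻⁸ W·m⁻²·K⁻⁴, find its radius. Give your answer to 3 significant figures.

R ≈ 8.46×10⁹ m

L = 4πR²σT⁴ ⇒ R = √(L/(4πσT⁴)).
σT⁴ = 1.43706×10¹¹ W/m², so R = √(1.294×10³²/(4π×1.43706×10¹¹)) = 8.46×10⁹ m.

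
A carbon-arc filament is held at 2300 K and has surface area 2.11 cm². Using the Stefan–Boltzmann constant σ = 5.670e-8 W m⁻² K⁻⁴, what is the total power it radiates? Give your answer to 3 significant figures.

P ≈ 335 W

Area A = 2.11 cm² = 2.11×10⁻⁴ m².
P = σAT⁴ = 5.670×10⁻⁸ × 2.11×10⁻⁴ × (2300)⁴ = 335 W.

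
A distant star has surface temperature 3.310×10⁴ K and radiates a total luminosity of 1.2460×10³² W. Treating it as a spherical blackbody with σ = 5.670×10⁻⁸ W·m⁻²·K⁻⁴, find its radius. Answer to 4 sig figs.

L = 4πR²σT⁴ ⇒ R = √(L/(4πσT⁴)).
σT⁴ = 6.80605×10¹⁰ W/m², so R = √(1.2460×10³²/(4π×6.80605×10¹⁰)) = 1.207×10¹⁰ m.

R ≈ 1.207×10¹⁰ m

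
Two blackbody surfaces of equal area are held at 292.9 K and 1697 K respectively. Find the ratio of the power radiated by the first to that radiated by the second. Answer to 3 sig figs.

With equal areas, P₁/P₂ = (T₁/T₂)⁴ = (292.9/1697)⁴ = 8.87×10⁻⁴.

P₁/P₂ ≈ 8.87×10⁻⁴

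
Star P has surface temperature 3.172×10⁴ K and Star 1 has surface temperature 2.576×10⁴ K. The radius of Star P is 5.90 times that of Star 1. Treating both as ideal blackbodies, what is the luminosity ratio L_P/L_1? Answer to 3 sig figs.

L ∝ R²T⁴, so L_P/L_1 = (R_P/R_1)²(T_P/T_1)⁴ = (5.90)² × (3.172×10⁴/2.576×10⁴)⁴ = 34.81 × 2.29905 = 80.0.

L_P/L_1 ≈ 80.0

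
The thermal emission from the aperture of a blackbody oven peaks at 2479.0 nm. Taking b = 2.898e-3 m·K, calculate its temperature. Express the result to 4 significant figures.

T ≈ 1169 K

Wien's law gives T = b/λ_max = (2.898×10⁻³ m·K)/(2.4790×10⁻⁶ m) = 1169 K.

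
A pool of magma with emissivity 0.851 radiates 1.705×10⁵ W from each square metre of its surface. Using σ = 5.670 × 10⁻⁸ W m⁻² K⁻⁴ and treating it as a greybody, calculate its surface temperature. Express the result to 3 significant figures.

I = εσT⁴, so T = (I/εσ)^(1/4) = (1.705×10⁵/(0.851×5.670×10⁻⁸))^(1/4) = 1.37×10³ K.

T ≈ 1.37×10³ K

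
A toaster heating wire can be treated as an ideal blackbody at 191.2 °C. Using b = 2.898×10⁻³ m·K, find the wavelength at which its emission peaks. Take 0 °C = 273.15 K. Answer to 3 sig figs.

T = 191.2 °C + 273.15 = 464.35 K.
Wien's displacement law: λ_max = b/T = (2.898×10⁻³ m·K)/(464.35 K) = 6.241×10⁻⁶ m.
That is 6.24 μm, in the infrared range.

λ_max ≈ 6.24 μm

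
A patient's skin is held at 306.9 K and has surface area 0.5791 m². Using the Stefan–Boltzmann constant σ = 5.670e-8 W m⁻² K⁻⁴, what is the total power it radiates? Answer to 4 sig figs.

Area A = 0.5791 m².
P = σAT⁴ = 5.670×10⁻⁸ × 0.5791 × (306.9)⁴ = 291.3 W.

P ≈ 291.3 W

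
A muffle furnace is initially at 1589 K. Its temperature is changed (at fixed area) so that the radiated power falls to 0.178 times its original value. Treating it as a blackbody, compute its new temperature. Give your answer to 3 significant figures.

P ∝ T⁴, so T₂/T₁ = (P₂/P₁)^(1/4) = (0.178)^(1/4) = 0.649539.
T₂ = 1589 × 0.649539 = 1.03×10³ K.

T₂ ≈ 1.03×10³ K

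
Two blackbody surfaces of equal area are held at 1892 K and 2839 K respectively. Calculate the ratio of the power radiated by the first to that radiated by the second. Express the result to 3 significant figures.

P₁/P₂ ≈ 0.197

With equal areas, P₁/P₂ = (T₁/T₂)⁴ = (1892/2839)⁴ = 0.197.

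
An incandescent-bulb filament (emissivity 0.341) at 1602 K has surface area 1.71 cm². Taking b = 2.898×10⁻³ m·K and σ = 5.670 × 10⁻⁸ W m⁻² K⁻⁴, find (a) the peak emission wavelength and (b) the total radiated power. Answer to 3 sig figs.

(a) λ_max = b/T = 2.898×10⁻³/1602 = 1.809×10⁻⁶ m = 1.81×10³ nm.
Area A = 1.71 cm² = 1.71×10⁻⁴ m².
(b) P = εσAT⁴ = 0.341×5.670×10⁻⁸×1.71×10⁻⁴×(1602)⁴ = 21.8 W.

λ_max ≈ 1.81×10³ nm; P ≈ 21.8 W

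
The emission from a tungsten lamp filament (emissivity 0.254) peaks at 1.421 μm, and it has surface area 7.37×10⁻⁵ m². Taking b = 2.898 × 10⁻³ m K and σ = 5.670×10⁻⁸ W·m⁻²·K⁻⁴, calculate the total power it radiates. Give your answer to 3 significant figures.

P ≈ 18.4 W

Wien's law: T = b/λ_max = 2.898×10⁻³/1.421×10⁻⁶ = 2039.41 K.
Area A = 7.37×10⁻⁵ m².
Then P = εσAT⁴ = 0.254×5.670×10⁻⁸×7.37×10⁻⁵×(2039.41)⁴ = 18.4 W.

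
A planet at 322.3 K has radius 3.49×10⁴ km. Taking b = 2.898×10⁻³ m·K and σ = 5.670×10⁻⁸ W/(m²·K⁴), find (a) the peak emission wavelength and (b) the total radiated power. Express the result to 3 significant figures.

(a) λ_max = b/T = 2.898×10⁻³/322.3 = 8.992×10⁻⁶ m = 8.99 μm.
Surface area A = 4πR² = 4π(3.49×10⁷ m)² = 1.53060×10¹⁶ m².
(b) P = σAT⁴ = 5.670×10⁻⁸×1.53060×10¹⁶×(322.3)⁴ = 9.36×10¹⁸ W.

λ_max ≈ 8.99 μm; P ≈ 9.36×10¹⁸ W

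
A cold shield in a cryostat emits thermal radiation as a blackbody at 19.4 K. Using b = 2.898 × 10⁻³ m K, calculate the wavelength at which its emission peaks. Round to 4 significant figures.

Wien's displacement law: λ_max = b/T = (2.898×10⁻³ m·K)/(19.4 K) = 1.4938×10⁻⁴ m.
That is 149.4 μm, in the infrared range.

λ_max ≈ 149.4 μm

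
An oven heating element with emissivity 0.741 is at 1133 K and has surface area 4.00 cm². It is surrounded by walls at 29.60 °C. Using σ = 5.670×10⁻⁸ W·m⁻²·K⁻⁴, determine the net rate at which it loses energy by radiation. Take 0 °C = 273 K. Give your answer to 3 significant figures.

Net loss ≈ 27.6 W

Surroundings: T = 29.60 °C + 273 = 302.60 K.
Area A = 4.00 cm² = 4.00×10⁻⁴ m².
Net radiated power P_net = εσA(T⁴ − T₀⁴) = 0.741×5.670×10⁻⁸×4.00×10⁻⁴×(1133⁴ − 302.60⁴).
T⁴ − T₀⁴ = 1.64786×10¹² − 8.38447×10⁹ = 1.63948×10¹² K⁴, so P_net = 27.6 W.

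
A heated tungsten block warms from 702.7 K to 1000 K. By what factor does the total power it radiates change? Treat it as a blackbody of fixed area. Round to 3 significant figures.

P₂/P₁ ≈ 4.10

P ∝ T⁴, so P₂/P₁ = (T₂/T₁)⁴ = (1000/702.7)⁴ = (1.42308)⁴ = 4.10.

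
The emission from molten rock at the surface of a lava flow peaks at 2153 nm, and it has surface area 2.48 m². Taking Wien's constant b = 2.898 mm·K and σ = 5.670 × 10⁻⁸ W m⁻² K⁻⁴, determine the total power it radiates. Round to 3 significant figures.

P ≈ 4.62×10⁵ W

Wien's law: T = b/λ_max = 2.898×10⁻³/2.153×10⁻⁶ = 1346.03 K.
Area A = 2.48 m².
Then P = σAT⁴ = 5.670×10⁻⁸×2.48×(1346.03)⁴ = 4.62×10⁵ W.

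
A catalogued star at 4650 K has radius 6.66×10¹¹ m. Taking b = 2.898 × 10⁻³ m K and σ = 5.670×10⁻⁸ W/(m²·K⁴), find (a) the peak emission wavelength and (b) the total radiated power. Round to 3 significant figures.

(a) λ_max = b/T = 2.898×10⁻³/4650 = 6.232×10⁻⁷ m = 623 nm.
Surface area A = 4πR² = 4π(6.66×10¹¹ m)² = 5.57389×10²⁴ m².
(b) P = σAT⁴ = 5.670×10⁻⁸×5.57389×10²⁴×(4650)⁴ = 1.48×10³² W.

λ_max ≈ 623 nm; P ≈ 1.48×10³² W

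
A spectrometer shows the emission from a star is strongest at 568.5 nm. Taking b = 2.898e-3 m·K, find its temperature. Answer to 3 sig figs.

T ≈ 5.10×10³ K

Wien's law gives T = b/λ_max = (2.898×10⁻³ m·K)/(5.685×10⁻⁷ m) = 5.10×10³ K.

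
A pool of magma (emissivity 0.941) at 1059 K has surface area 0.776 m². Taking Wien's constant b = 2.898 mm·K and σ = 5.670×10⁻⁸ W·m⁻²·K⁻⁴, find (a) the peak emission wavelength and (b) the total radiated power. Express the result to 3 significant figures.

(a) λ_max = b/T = 2.898×10⁻³/1059 = 2.737×10⁻⁶ m = 2.74×10³ nm.
Area A = 0.776 m².
(b) P = εσAT⁴ = 0.941×5.670×10⁻⁸×0.776×(1059)⁴ = 5.21×10⁴ W.

λ_max ≈ 2.74×10³ nm; P ≈ 5.21×10⁴ W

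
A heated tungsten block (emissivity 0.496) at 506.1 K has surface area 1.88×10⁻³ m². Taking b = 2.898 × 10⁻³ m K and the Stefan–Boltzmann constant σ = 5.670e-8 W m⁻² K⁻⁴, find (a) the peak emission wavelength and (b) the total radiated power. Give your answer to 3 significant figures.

λ_max ≈ 5.73 μm; P ≈ 3.47 W

(a) λ_max = b/T = 2.898×10⁻³/506.1 = 5.726×10⁻⁶ m = 5.73 μm.
Area A = 1.88×10⁻³ m².
(b) P = εσAT⁴ = 0.496×5.670×10⁻⁸×1.88×10⁻³×(506.1)⁴ = 3.47 W.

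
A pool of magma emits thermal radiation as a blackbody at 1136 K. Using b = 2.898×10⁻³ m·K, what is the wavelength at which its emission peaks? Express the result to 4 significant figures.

λ_max ≈ 2.551 μm

Wien's displacement law: λ_max = b/T = (2.898×10⁻³ m·K)/(1136 K) = 2.5511×10⁻⁶ m.
That is 2.551 μm, in the infrared range.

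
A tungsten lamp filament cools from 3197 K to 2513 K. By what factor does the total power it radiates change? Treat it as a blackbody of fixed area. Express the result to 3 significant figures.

P₂/P₁ ≈ 0.382

P ∝ T⁴, so P₂/P₁ = (T₂/T₁)⁴ = (2513/3197)⁴ = (0.786049)⁴ = 0.382.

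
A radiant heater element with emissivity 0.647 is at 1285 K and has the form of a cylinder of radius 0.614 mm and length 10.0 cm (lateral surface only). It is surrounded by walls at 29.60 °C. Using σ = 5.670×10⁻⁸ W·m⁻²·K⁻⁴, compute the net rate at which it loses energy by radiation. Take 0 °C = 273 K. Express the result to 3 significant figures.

Surroundings: T = 29.60 °C + 273 = 302.60 K.
Lateral area A = 2πrL = 2π×6.14×10⁻⁴×0.100 = 3.85788×10⁻⁴ m².
Net radiated power P_net = εσA(T⁴ − T₀⁴) = 0.647×5.670×10⁻⁸×3.85788×10⁻⁴×(1285⁴ − 302.60⁴).
T⁴ − T₀⁴ = 2.72654×10¹² − 8.38447×10⁹ = 2.71816×10¹² K⁴, so P_net = 38.5 W.

Net loss ≈ 38.5 W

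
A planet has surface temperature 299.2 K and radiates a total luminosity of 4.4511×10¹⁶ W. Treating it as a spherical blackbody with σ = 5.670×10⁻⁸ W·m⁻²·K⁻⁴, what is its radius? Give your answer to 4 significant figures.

L = 4πR²σT⁴ ⇒ R = √(L/(4πσT⁴)).
σT⁴ = 454.391 W/m², so R = √(4.4511×10¹⁶/(4π×454.391)) = 2.792×10⁶ m.

R ≈ 2.792×10⁶ m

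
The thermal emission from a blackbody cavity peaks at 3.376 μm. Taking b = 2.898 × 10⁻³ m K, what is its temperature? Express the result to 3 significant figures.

Wien's law gives T = b/λ_max = (2.898×10⁻³ m·K)/(3.376×10⁻⁶ m) = 858 K.

T ≈ 858 K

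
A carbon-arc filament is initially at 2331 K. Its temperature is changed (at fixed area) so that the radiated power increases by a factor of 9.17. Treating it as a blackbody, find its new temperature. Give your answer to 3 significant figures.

P ∝ T⁴, so T₂/T₁ = (P₂/P₁)^(1/4) = (9.17)^(1/4) = 1.74017.
T₂ = 2331 × 1.74017 = 4.06×10³ K.

T₂ ≈ 4.06×10³ K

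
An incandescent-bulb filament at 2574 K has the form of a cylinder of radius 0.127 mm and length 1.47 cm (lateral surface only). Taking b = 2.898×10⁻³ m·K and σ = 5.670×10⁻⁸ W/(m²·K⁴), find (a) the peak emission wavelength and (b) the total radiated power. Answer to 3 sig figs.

(a) λ_max = b/T = 2.898×10⁻³/2574 = 1.126×10⁻⁶ m = 1.13 μm.
Lateral area A = 2πrL = 2π×1.27×10⁻⁴×0.0147 = 1.17301×10⁻⁵ m².
(b) P = σAT⁴ = 5.670×10⁻⁸×1.17301×10⁻⁵×(2574)⁴ = 29.2 W.

λ_max ≈ 1.13 μm; P ≈ 29.2 W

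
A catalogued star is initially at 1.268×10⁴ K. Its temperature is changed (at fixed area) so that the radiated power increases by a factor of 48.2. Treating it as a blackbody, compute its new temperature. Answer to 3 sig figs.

P ∝ T⁴, so T₂/T₁ = (P₂/P₁)^(1/4) = (48.2)^(1/4) = 2.63489.
T₂ = 1.268×10⁴ × 2.63489 = 3.34×10⁴ K.

T₂ ≈ 3.34×10⁴ K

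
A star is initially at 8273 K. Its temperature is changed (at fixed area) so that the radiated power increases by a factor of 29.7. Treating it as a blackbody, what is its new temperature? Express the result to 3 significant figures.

T₂ ≈ 1.93×10⁴ K

P ∝ T⁴, so T₂/T₁ = (P₂/P₁)^(1/4) = (29.7)^(1/4) = 2.33447.
T₂ = 8273 × 2.33447 = 1.93×10⁴ K.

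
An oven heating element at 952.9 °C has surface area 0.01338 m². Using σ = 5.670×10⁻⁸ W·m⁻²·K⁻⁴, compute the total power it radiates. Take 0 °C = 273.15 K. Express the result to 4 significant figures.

P ≈ 1714 W

T = 952.9 °C + 273.15 = 1226.05 K.
Area A = 0.01338 m².
P = σAT⁴ = 5.670×10⁻⁸ × 0.01338 × (1226.05)⁴ = 1714 W.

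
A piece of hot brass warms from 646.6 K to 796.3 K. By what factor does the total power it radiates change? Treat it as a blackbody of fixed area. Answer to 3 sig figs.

P ∝ T⁴, so P₂/P₁ = (T₂/T₁)⁴ = (796.3/646.6)⁴ = (1.23152)⁴ = 2.30.

P₂/P₁ ≈ 2.30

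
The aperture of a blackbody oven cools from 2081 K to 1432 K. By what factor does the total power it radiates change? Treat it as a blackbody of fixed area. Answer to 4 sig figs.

P₂/P₁ ≈ 0.2242

P ∝ T⁴, so P₂/P₁ = (T₂/T₁)⁴ = (1432/2081)⁴ = (0.688131)⁴ = 0.2242.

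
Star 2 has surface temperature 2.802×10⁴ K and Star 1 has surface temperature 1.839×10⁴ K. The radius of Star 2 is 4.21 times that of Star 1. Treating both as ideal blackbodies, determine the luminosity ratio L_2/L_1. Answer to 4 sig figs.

L_2/L_1 ≈ 95.52

L ∝ R²T⁴, so L_2/L_1 = (R_2/R_1)²(T_2/T_1)⁴ = (4.21)² × (2.802×10⁴/1.839×10⁴)⁴ = 17.7241 × 5.38946 = 95.52.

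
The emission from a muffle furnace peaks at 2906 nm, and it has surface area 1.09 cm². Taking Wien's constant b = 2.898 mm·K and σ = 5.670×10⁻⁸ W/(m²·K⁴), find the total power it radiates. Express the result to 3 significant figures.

Wien's law: T = b/λ_max = 2.898×10⁻³/2.906×10⁻⁶ = 997.247 K.
Area A = 1.09 cm² = 1.09×10⁻⁴ m².
Then P = σAT⁴ = 5.670×10⁻⁸×1.09×10⁻⁴×(997.247)⁴ = 6.11 W.

P ≈ 6.11 W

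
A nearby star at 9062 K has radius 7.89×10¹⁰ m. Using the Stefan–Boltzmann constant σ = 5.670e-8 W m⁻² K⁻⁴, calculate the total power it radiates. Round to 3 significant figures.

Surface area A = 4πR² = 4π(7.89×10¹⁰ m)² = 7.82283×10²² m².
P = σAT⁴ = 5.670×10⁻⁸ × 7.82283×10²² × (9062)⁴ = 2.99×10³¹ W.

P ≈ 2.99×10³¹ W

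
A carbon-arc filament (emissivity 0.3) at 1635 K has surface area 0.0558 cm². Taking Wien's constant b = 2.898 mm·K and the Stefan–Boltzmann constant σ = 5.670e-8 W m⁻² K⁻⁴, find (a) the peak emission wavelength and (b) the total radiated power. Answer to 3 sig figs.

(a) λ_max = b/T = 2.898×10⁻³/1635 = 1.772×10⁻⁶ m = 1.77 μm.
Area A = 0.0558 cm² = 5.58×10⁻⁶ m².
(b) P = εσAT⁴ = 0.3×5.670×10⁻⁸×5.58×10⁻⁶×(1635)⁴ = 0.678 W.

λ_max ≈ 1.77 μm; P ≈ 0.678 W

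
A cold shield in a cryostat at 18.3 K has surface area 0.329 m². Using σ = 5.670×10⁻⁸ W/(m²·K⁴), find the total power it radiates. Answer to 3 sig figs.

Area A = 0.329 m².
P = σAT⁴ = 5.670×10⁻⁸ × 0.329 × (18.3)⁴ = 2.09×10⁻³ W.

P ≈ 2.09×10⁻³ W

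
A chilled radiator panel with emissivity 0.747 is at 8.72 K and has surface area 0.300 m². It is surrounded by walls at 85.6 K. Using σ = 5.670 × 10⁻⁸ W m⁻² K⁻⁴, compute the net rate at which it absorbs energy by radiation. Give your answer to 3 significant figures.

Area A = 0.300 m².
Net radiated power P_net = εσA(T⁴ − T₀⁴) = 0.747×5.670×10⁻⁸×0.300×(8.72⁴ − 85.6⁴).
T⁴ − T₀⁴ = 5781.84 − 5.36902×10⁷ = -5.36844×10⁷ K⁴, so P_net = -0.682 W — negative, meaning a net gain of 0.682 W.

Net gain ≈ 0.682 W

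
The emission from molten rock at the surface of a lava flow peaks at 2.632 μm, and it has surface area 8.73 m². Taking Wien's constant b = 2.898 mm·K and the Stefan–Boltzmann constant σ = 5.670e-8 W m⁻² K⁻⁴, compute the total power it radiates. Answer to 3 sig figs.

Wien's law: T = b/λ_max = 2.898×10⁻³/2.632×10⁻⁶ = 1101.06 K.
Area A = 8.73 m².
Then P = σAT⁴ = 5.670×10⁻⁸×8.73×(1101.06)⁴ = 7.28×10⁵ W.

P ≈ 7.28×10⁵ W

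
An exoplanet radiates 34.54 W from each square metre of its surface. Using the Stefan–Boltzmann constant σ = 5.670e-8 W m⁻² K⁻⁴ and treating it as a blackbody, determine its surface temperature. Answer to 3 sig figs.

I = σT⁴, so T = (I/σ)^(1/4) = (34.54/(5.670×10⁻⁸))^(1/4) = 157 K.

T ≈ 157 K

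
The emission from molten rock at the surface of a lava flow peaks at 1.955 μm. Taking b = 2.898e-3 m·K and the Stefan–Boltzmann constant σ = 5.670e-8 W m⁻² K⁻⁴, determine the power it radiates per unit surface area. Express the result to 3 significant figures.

Wien's law: T = b/λ_max = 2.898×10⁻³/1.955×10⁻⁶ = 1482.35 K.
Then I = σT⁴ = 5.670×10⁻⁸×(1482.35)⁴ = 2.74×10⁵ W/m².

I ≈ 2.74×10⁵ W/m²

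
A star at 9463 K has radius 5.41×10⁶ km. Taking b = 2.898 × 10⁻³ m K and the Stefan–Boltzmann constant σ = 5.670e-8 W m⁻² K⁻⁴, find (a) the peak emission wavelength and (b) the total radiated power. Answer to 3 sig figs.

(a) λ_max = b/T = 2.898×10⁻³/9463 = 3.062×10⁻⁷ m = 0.306 μm.
Surface area A = 4πR² = 4π(5.41×10⁹ m)² = 3.67794×10²⁰ m².
(b) P = σAT⁴ = 5.670×10⁻⁸×3.67794×10²⁰×(9463)⁴ = 1.67×10²⁹ W.

λ_max ≈ 0.306 μm; P ≈ 1.67×10²⁹ W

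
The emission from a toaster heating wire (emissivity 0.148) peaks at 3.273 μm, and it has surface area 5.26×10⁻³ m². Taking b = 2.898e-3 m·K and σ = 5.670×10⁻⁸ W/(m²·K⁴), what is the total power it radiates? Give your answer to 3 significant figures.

P ≈ 27.1 W

Wien's law: T = b/λ_max = 2.898×10⁻³/3.273×10⁻⁶ = 885.426 K.
Area A = 5.26×10⁻³ m².
Then P = εσAT⁴ = 0.148×5.670×10⁻⁸×5.26×10⁻³×(885.426)⁴ = 27.1 W.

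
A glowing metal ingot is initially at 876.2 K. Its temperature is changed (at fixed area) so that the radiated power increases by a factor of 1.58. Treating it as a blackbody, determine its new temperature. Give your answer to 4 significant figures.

P ∝ T⁴, so T₂/T₁ = (P₂/P₁)^(1/4) = (1.58)^(1/4) = 1.12115.
T₂ = 876.2 × 1.12115 = 982.4 K.

T₂ ≈ 982.4 K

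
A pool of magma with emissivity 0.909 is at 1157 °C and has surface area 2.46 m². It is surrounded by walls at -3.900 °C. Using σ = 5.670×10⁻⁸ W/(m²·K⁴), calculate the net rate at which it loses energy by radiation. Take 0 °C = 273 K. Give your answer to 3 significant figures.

Net loss ≈ 5.30×10⁵ W

T = 1157 °C + 273 = 1430 K.
Surroundings: T = -3.900 °C + 273 = 269.100 K.
Area A = 2.46 m².
Net radiated power P_net = εσA(T⁴ − T₀⁴) = 0.909×5.670×10⁻⁸×2.46×(1430⁴ − 269.100⁴).
T⁴ − T₀⁴ = 4.18162×10¹² − 5.24390×10⁹ = 4.17638×10¹² K⁴, so P_net = 5.30×10⁵ W.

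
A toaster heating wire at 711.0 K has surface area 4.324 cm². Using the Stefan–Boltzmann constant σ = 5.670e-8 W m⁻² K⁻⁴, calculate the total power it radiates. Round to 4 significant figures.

P ≈ 6.265 W

Area A = 4.324 cm² = 4.324×10⁻⁴ m².
P = σAT⁴ = 5.670×10⁻⁸ × 4.324×10⁻⁴ × (711.0)⁴ = 6.265 W.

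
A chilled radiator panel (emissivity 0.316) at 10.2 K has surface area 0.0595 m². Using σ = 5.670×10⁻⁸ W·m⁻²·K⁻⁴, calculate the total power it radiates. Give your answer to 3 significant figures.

Area A = 0.0595 m².
P = εσAT⁴ = 0.316 × 5.670×10⁻⁸ × 0.0595 × (10.2)⁴ = 1.15×10⁻⁵ W.

P ≈ 1.15×10⁻⁵ W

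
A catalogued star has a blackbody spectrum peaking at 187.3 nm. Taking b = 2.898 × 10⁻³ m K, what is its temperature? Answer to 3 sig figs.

Wien's law gives T = b/λ_max = (2.898×10⁻³ m·K)/(1.873×10⁻⁷ m) = 1.55×10⁴ K.

T ≈ 1.55×10⁴ K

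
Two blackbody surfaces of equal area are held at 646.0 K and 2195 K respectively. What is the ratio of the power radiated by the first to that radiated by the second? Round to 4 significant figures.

With equal areas, P₁/P₂ = (T₁/T₂)⁴ = (646.0/2195)⁴ = 7.502×10⁻³.

P₁/P₂ ≈ 7.502×10⁻³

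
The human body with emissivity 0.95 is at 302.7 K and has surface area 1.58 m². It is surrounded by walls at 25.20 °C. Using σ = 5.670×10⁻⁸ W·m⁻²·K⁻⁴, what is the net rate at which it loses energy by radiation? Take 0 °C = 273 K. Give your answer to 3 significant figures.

Net loss ≈ 41.6 W

Surroundings: T = 25.20 °C + 273 = 298.20 K.
Area A = 1.58 m².
Net radiated power P_net = εσA(T⁴ − T₀⁴) = 0.95×5.670×10⁻⁸×1.58×(302.7⁴ − 298.20⁴).
T⁴ − T₀⁴ = 8.39556×10⁹ − 7.90734×10⁹ = 4.88220×10⁸ K⁴, so P_net = 41.6 W.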